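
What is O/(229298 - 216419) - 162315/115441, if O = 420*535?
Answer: 7949712605/495588213 ≈ 16.041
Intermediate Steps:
O = 224700
O/(229298 - 216419) - 162315/115441 = 224700/(229298 - 216419) - 162315/115441 = 224700/12879 - 162315*1/115441 = 224700*(1/12879) - 162315/115441 = 74900/4293 - 162315/115441 = 7949712605/495588213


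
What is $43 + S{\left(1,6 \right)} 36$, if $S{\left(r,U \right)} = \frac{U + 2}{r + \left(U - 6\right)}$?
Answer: $331$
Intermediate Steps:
$S{\left(r,U \right)} = \frac{2 + U}{-6 + U + r}$ ($S{\left(r,U \right)} = \frac{2 + U}{r + \left(U - 6\right)} = \frac{2 + U}{r + \left(-6 + U\right)} = \frac{2 + U}{-6 + U + r}$)
$43 + S{\left(1,6 \right)} 36 = 43 + \frac{2 + 6}{-6 + 6 + 1} \cdot 36 = 43 + 1^{-1} \cdot 8 \cdot 36 = 43 + 1 \cdot 8 \cdot 36 = 43 + 8 \cdot 36 = 43 + 288 = 331$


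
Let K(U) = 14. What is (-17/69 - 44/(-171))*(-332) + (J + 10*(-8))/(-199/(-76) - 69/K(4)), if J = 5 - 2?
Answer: 143566208/4833657 ≈ 29.701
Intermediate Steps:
J = 3
(-17/69 - 44/(-171))*(-332) + (J + 10*(-8))/(-199/(-76) - 69/K(4)) = (-17/69 - 44/(-171))*(-332) + (3 + 10*(-8))/(-199/(-76) - 69/14) = (-17*1/69 - 44*(-1/171))*(-332) + (3 - 80)/(-199*(-1/76) - 69*1/14) = (-17/69 + 44/171)*(-332) - 77/(199/76 - 69/14) = (43/3933)*(-332) - 77/(-1229/532) = -14276/3933 - 77*(-532/1229) = -14276/3933 + 40964/1229 = 143566208/4833657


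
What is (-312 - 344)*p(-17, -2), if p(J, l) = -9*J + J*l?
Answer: -122672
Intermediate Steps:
(-312 - 344)*p(-17, -2) = (-312 - 344)*(-17*(-9 - 2)) = -(-11152)*(-11) = -656*187 = -122672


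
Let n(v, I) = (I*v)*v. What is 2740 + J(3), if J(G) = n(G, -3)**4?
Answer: 534181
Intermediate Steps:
n(v, I) = I*v**2
J(G) = 81*G**8 (J(G) = (-3*G**2)**4 = 81*G**8)
2740 + J(3) = 2740 + 81*3**8 = 2740 + 81*6561 = 2740 + 531441 = 534181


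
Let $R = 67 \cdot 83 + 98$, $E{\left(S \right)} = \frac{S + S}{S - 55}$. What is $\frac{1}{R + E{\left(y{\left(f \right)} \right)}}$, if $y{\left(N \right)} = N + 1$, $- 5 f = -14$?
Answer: $\frac{128}{724333} \approx 0.00017671$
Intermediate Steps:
$f = \frac{14}{5}$ ($f = \left(- \frac{1}{5}\right) \left(-14\right) = \frac{14}{5} \approx 2.8$)
$y{\left(N \right)} = 1 + N$
$E{\left(S \right)} = \frac{2 S}{-55 + S}$
$R = 5659$ ($R = 5561 + 98 = 5659$)
$\frac{1}{R + E{\left(y{\left(f \right)} \right)}} = \frac{1}{5659 + \frac{2 \left(1 + \frac{14}{5}\right)}{-55 + \left(1 + \frac{14}{5}\right)}} = \frac{1}{5659 + 2 \cdot \frac{19}{5} \frac{1}{-55 + \frac{19}{5}}} = \frac{1}{5659 + 2 \cdot \frac{19}{5} \frac{1}{- \frac{256}{5}}} = \frac{1}{5659 + 2 \cdot \frac{19}{5} \left(- \frac{5}{256}\right)} = \frac{1}{5659 - \frac{19}{128}} = \frac{1}{\frac{724333}{128}} = \frac{128}{724333}$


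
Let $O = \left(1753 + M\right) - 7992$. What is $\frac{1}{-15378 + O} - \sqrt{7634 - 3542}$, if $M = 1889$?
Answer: $- \frac{1}{19728} - 2 \sqrt{1023} \approx -63.969$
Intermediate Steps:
$O = -4350$ ($O = \left(1753 + 1889\right) - 7992 = 3642 - 7992 = -4350$)
$\frac{1}{-15378 + O} - \sqrt{7634 - 3542} = \frac{1}{-15378 - 4350} - \sqrt{7634 - 3542} = \frac{1}{-19728} - \sqrt{4092} = - \frac{1}{19728} - 2 \sqrt{1023}$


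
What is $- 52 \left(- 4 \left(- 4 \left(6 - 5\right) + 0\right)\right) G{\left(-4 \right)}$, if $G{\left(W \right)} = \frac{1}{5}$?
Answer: $- \frac{832}{5} \approx -166.4$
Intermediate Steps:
$G{\left(W \right)} = \frac{1}{5}$
$- 52 \left(- 4 \left(- 4 \left(6 - 5\right) + 0\right)\right) G{\left(-4 \right)} = - 52 \left(- 4 \left(- 4 \left(6 - 5\right) + 0\right)\right) \frac{1}{5} = - 52 \left(- 4 \left(\left(-4\right) 1 + 0\right)\right) \frac{1}{5} = - 52 \left(- 4 \left(-4 + 0\right)\right) \frac{1}{5} = - 52 \left(\left(-4\right) \left(-4\right)\right) \frac{1}{5} = \left(-52\right) 16 \cdot \frac{1}{5} = \left(-832\right) \frac{1}{5} = - \frac{832}{5}$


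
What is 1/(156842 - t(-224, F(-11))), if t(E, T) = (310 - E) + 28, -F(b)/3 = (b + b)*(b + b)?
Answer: 1/156280 ≈ 6.3988e-6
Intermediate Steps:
F(b) = -12*b² (F(b) = -3*(b + b)*(b + b) = -3*2*b*2*b = -12*b²)
t(E, T) = 338 - E
1/(156842 - t(-224, F(-11))) = 1/(156842 - (338 - 1*(-224))) = 1/(156842 - (338 + 224)) = 1/(156842 - 1*562) = 1/(156842 - 562) = 1/156280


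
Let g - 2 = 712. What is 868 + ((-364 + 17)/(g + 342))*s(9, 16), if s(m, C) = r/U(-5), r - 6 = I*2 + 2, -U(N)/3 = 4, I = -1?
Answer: 1833563/2112 ≈ 868.16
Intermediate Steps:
g = 714 (g = 2 + 712 = 714)
U(N) = -12 (U(N) = -3*4 = -12)
r = 6 (r = 6 + (-1*2 + 2) = 6 + (-2 + 2) = 6 + 0 = 6)
s(m, C) = -½ (s(m, C) = 6/(-12) = 6*(-1/12) = -½)
868 + ((-364 + 17)/(g + 342))*s(9, 16) = 868 + ((-364 + 17)/(714 + 342))*(-½) = 868 - 347/1056*(-½) = 868 + 347/2112 = 1833563/2112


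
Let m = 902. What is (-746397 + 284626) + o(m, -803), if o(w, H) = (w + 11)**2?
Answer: 371798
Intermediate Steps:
o(w, H) = (11 + w)**2
(-746397 + 284626) + o(m, -803) = (-746397 + 284626) + (11 + 902)**2 = -461771 + 913**2 = -461771 + 833569 = 371798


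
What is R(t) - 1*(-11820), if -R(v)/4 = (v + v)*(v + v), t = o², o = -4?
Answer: 7724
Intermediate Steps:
t = 16 (t = (-4)² = 16)
R(v) = -16*v² (R(v) = -4*(v + v)*(v + v) = -4*2*v*2*v = -16*v²)
R(t) - 1*(-11820) = -16*16² - 1*(-11820) = -16*256 + 11820 = -4096 + 11820 = 7724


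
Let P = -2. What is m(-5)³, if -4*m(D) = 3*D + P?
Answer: 4913/64 ≈ 76.766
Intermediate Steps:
m(D) = ½ - 3*D/4 (m(D) = -(3*D - 2)/4 = -(-2 + 3*D)/4 = ½ - 3*D/4)
m(-5)³ = (½ - ¾*(-5))³ = (½ + 15/4)³ = (17/4)³ = 4913/64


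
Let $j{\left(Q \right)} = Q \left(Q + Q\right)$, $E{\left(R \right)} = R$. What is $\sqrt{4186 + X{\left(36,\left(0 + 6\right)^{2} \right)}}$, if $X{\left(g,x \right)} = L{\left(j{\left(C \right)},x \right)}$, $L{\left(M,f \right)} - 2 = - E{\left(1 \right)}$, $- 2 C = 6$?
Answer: $\sqrt{4187} \approx 64.707$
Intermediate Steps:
$C = -3$ ($C = \left(- \frac{1}{2}\right) 6 = -3$)
$j{\left(Q \right)} = 2 Q^{2}$ ($j{\left(Q \right)} = Q 2 Q = 2 Q^{2}$)
$L{\left(M,f \right)} = 1$ ($L{\left(M,f \right)} = 2 - 1 = 1$)
$X{\left(g,x \right)} = 1$
$\sqrt{4186 + X{\left(36,\left(0 + 6\right)^{2} \right)}} = \sqrt{4186 + 1} = \sqrt{4187}$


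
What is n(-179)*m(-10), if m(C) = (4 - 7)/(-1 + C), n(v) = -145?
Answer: -435/11 ≈ -39.545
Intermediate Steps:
m(C) = -3/(-1 + C)
n(-179)*m(-10) = -(-435)/(-1 - 10) = -(-435)/(-11) = -(-435)*(-1)/11 = -145*3/11 = -435/11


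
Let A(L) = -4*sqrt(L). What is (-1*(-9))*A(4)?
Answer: -72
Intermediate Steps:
(-1*(-9))*A(4) = (-1*(-9))*(-4*sqrt(4)) = 9*(-4*2) = 9*(-8) = -72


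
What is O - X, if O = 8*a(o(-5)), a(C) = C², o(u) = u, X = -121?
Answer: 321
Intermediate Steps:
O = 200 (O = 8*(-5)² = 8*25 = 200)
O - X = 200 - 1*(-121) = 200 + 121 = 321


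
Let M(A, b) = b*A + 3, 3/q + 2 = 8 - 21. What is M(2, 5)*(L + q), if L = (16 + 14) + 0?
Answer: 1937/5 ≈ 387.40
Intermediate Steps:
q = -1/5 (q = 3/(-2 + (8 - 21)) = 3/(-2 - 13) = 3/(-15) = 3*(-1/15) = -1/5 ≈ -0.20000)
L = 30 (L = 30 + 0 = 30)
M(A, b) = 3 + A*b (M(A, b) = A*b + 3 = 3 + A*b)
M(2, 5)*(L + q) = (3 + 2*5)*(30 - 1/5) = (3 + 10)*(149/5) = 13*(149/5) = 1937/5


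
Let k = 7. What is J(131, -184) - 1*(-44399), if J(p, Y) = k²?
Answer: 44448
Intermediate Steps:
J(p, Y) = 49 (J(p, Y) = 7² = 49)
J(131, -184) - 1*(-44399) = 49 - 1*(-44399) = 49 + 44399 = 44448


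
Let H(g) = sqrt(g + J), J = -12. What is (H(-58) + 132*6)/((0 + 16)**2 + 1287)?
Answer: 792/1543 + I*sqrt(70)/1543 ≈ 0.51329 + 0.0054223*I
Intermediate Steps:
H(g) = sqrt(-12 + g) (H(g) = sqrt(g - 12) = sqrt(-12 + g))
(H(-58) + 132*6)/((0 + 16)**2 + 1287) = (sqrt(-12 - 58) + 132*6)/((0 + 16)**2 + 1287) = (sqrt(-70) + 792)/(16**2 + 1287) = (I*sqrt(70) + 792)/(256 + 1287) = (792 + I*sqrt(70))/1543 = (792 + I*sqrt(70))*(1/1543) = 792/1543 + I*sqrt(70)/1543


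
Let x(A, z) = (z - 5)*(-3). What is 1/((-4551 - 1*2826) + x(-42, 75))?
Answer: -1/7587 ≈ -0.00013180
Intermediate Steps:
x(A, z) = 15 - 3*z (x(A, z) = (-5 + z)*(-3) = 15 - 3*z)
1/((-4551 - 1*2826) + x(-42, 75)) = 1/((-4551 - 1*2826) + (15 - 3*75)) = 1/((-4551 - 2826) + (15 - 225)) = 1/(-7377 - 210) = 1/(-7587) = -1/7587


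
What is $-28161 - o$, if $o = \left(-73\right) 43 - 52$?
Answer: $-24970$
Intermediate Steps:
$o = -3191$ ($o = -3139 - 52 = -3191$)
$-28161 - o = -28161 - -3191 = -28161 + 3191 = -24970$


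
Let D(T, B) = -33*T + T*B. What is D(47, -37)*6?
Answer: -19740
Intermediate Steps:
D(T, B) = -33*T + B*T
D(47, -37)*6 = (47*(-33 - 37))*6 = (47*(-70))*6 = -3290*6 = -19740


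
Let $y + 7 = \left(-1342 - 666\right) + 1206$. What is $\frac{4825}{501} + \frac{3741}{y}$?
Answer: $\frac{2029184}{405309} \approx 5.0065$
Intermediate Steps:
$y = -809$ ($y = -7 + \left(\left(-1342 - 666\right) + 1206\right) = -7 + \left(-2008 + 1206\right) = -7 - 802 = -809$)
$\frac{4825}{501} + \frac{3741}{y} = \frac{4825}{501} + \frac{3741}{-809} = 4825 \cdot \frac{1}{501} + 3741 \left(- \frac{1}{809}\right) = \frac{4825}{501} - \frac{3741}{809} = \frac{2029184}{405309}$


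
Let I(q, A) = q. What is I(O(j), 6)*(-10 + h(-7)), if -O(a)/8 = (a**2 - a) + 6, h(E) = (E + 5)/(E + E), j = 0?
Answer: 3312/7 ≈ 473.14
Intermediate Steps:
h(E) = (5 + E)/(2*E) (h(E) = (5 + E)/((2*E)) = (5 + E)*(1/(2*E)) = (5 + E)/(2*E))
O(a) = -48 - 8*a**2 + 8*a (O(a) = -8*((a**2 - a) + 6) = -8*(6 + a**2 - a) = -48 - 8*a**2 + 8*a)
I(O(j), 6)*(-10 + h(-7)) = (-48 - 8*0**2 + 8*0)*(-10 + (1/2)*(5 - 7)/(-7)) = (-48 - 8*0 + 0)*(-10 + (1/2)*(-1/7)*(-2)) = (-48 + 0 + 0)*(-10 + 1/7) = -48*(-69/7) = 3312/7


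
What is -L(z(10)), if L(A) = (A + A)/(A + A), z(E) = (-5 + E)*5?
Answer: -1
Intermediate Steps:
z(E) = -25 + 5*E
L(A) = 1 (L(A) = (2*A)/((2*A)) = (2*A)*(1/(2*A)) = 1)
-L(z(10)) = -1*1 = -1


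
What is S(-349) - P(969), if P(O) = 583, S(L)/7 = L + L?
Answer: -5469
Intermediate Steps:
S(L) = 14*L (S(L) = 7*(L + L) = 7*(2*L) = 14*L)
S(-349) - P(969) = 14*(-349) - 1*583 = -4886 - 583 = -5469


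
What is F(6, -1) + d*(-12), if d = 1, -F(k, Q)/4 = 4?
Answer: -28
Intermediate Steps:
F(k, Q) = -16 (F(k, Q) = -4*4 = -16)
F(6, -1) + d*(-12) = -16 + 1*(-12) = -16 - 12 = -28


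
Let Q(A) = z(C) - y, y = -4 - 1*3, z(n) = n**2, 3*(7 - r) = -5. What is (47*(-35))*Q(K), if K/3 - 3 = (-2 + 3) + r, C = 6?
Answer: -70735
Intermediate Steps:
r = 26/3 (r = 7 - 1/3*(-5) = 7 + 5/3 = 26/3 ≈ 8.6667)
y = -7 (y = -4 - 3 = -7)
K = 38 (K = 9 + 3*((-2 + 3) + 26/3) = 9 + 3*(1 + 26/3) = 9 + 3*(29/3) = 9 + 29 = 38)
Q(A) = 43 (Q(A) = 6**2 - 1*(-7) = 36 + 7 = 43)
(47*(-35))*Q(K) = (47*(-35))*43 = -1645*43 = -70735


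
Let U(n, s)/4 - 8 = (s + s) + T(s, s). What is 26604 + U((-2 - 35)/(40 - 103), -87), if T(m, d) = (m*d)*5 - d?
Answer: 177668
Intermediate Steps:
T(m, d) = -d + 5*d*m (T(m, d) = (d*m)*5 - d = 5*d*m - d = -d + 5*d*m)
U(n, s) = 32 + 8*s + 4*s*(-1 + 5*s) (U(n, s) = 32 + 4*((s + s) + s*(-1 + 5*s)) = 32 + 4*(2*s + s*(-1 + 5*s)) = 32 + (8*s + 4*s*(-1 + 5*s)) = 32 + 8*s + 4*s*(-1 + 5*s))
26604 + U((-2 - 35)/(40 - 103), -87) = 26604 + (32 + 4*(-87) + 20*(-87)²) = 26604 + (32 - 348 + 20*7569) = 26604 + (32 - 348 + 151380) = 26604 + 151064 = 177668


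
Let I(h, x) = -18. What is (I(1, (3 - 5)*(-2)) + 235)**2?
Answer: 47089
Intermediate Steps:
(I(1, (3 - 5)*(-2)) + 235)**2 = (-18 + 235)**2 = 217**2 = 47089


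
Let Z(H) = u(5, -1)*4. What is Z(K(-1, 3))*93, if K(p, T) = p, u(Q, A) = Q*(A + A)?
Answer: -3720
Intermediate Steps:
u(Q, A) = 2*A*Q (u(Q, A) = Q*(2*A) = 2*A*Q)
Z(H) = -40 (Z(H) = (2*(-1)*5)*4 = -10*4 = -40)
Z(K(-1, 3))*93 = -40*93 = -3720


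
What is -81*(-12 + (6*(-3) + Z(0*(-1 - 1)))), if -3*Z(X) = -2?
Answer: 2376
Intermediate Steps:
Z(X) = 2/3 (Z(X) = -1/3*(-2) = 2/3)
-81*(-12 + (6*(-3) + Z(0*(-1 - 1)))) = -81*(-12 + (6*(-3) + 2/3)) = -81*(-12 + (-18 + 2/3)) = -81*(-12 - 52/3) = -81*(-88/3) = 2376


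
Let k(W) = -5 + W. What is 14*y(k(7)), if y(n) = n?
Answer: 28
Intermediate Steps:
14*y(k(7)) = 14*(-5 + 7) = 14*2 = 28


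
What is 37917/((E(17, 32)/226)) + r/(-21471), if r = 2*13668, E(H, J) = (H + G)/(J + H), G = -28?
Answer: -16070445374/421 ≈ -3.8172e+7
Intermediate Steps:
E(H, J) = (-28 + H)/(H + J) (E(H, J) = (H - 28)/(J + H) = (-28 + H)/(H + J))
r = 27336
37917/((E(17, 32)/226)) + r/(-21471) = 37917/((((-28 + 17)/(17 + 32))/226)) + 27336/(-21471) = 37917/(((-11/49)*(1/226))) + 27336*(-1/21471) = 37917/((((1/49)*(-11))*(1/226))) - 536/421 = 37917/((-11/49*1/226)) - 536/421 = 37917/(-11/11074) - 536/421 = 37917*(-11074/11) - 536/421 = -38172078 - 536/421 = -16070445374/421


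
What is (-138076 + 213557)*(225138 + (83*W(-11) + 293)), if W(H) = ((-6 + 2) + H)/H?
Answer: 187267304266/11 ≈ 1.7024e+10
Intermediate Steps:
W(H) = (-4 + H)/H
(-138076 + 213557)*(225138 + (83*W(-11) + 293)) = (-138076 + 213557)*(225138 + (83*((-4 - 11)/(-11)) + 293)) = 75481*(225138 + (83*(-1/11*(-15)) + 293)) = 75481*(225138 + (83*(15/11) + 293)) = 75481*(225138 + (1245/11 + 293)) = 75481*(225138 + 4468/11) = 75481*(2480986/11) = 187267304266/11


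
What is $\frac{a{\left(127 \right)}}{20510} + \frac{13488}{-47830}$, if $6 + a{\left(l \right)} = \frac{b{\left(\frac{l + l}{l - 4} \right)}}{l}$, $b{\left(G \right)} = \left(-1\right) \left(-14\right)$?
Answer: $- \frac{351689146}{1245861491} \approx -0.28229$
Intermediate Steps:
$b{\left(G \right)} = 14$
$a{\left(l \right)} = -6 + \frac{14}{l}$
$\frac{a{\left(127 \right)}}{20510} + \frac{13488}{-47830} = \frac{-6 + \frac{14}{127}}{20510} + \frac{13488}{-47830} = \left(-6 + 14 \cdot \frac{1}{127}\right) \frac{1}{20510} + 13488 \left(- \frac{1}{47830}\right) = \left(-6 + \frac{14}{127}\right) \frac{1}{20510} - \frac{6744}{23915} = \left(- \frac{748}{127}\right) \frac{1}{20510} - \frac{6744}{23915} = - \frac{374}{1302385} - \frac{6744}{23915} = - \frac{351689146}{1245861491}$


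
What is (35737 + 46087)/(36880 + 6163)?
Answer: 81824/43043 ≈ 1.9010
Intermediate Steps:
(35737 + 46087)/(36880 + 6163) = 81824/43043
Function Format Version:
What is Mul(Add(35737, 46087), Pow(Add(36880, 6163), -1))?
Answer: Rational(81824, 43043) ≈ 1.9010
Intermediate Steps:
Mul(Add(35737, 46087), Pow(Add(36880, 6163), -1)) = Mul(81824, Pow(43043, -1)) = Mul(81824, Rational(1, 43043)) = Rational(81824, 43043)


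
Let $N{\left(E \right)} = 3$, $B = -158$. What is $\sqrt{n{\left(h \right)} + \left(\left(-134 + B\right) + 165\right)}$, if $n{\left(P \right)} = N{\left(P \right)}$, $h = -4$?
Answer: $2 i \sqrt{31} \approx 11.136 i$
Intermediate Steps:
$n{\left(P \right)} = 3$
$\sqrt{n{\left(h \right)} + \left(\left(-134 + B\right) + 165\right)} = \sqrt{3 + \left(\left(-134 - 158\right) + 165\right)} = \sqrt{3 + \left(-292 + 165\right)} = \sqrt{3 - 127} = \sqrt{-124} = 2 i \sqrt{31}$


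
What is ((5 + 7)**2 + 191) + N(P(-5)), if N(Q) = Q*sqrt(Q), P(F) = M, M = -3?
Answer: 335 - 3*I*sqrt(3) ≈ 335.0 - 5.1962*I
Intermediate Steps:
P(F) = -3
N(Q) = Q**(3/2)
((5 + 7)**2 + 191) + N(P(-5)) = ((5 + 7)**2 + 191) + (-3)**(3/2) = (12**2 + 191) - 3*I*sqrt(3) = (144 + 191) - 3*I*sqrt(3) = 335 - 3*I*sqrt(3)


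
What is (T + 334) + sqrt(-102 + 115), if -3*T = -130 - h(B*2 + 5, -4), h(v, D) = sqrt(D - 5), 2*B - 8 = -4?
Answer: 1132/3 + I + sqrt(13) ≈ 380.94 + 1.0*I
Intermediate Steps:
B = 2 (B = 4 + (1/2)*(-4) = 4 - 2 = 2)
h(v, D) = sqrt(-5 + D)
T = 130/3 + I (T = -(-130 - sqrt(-5 - 4))/3 = -(-130 - sqrt(-9))/3 = -(-130 - 3*I)/3 = 130/3 + I ≈ 43.333 + 1.0*I)
(T + 334) + sqrt(-102 + 115) = ((130/3 + I) + 334) + sqrt(-102 + 115) = (1132/3 + I) + sqrt(13) = 1132/3 + I + sqrt(13)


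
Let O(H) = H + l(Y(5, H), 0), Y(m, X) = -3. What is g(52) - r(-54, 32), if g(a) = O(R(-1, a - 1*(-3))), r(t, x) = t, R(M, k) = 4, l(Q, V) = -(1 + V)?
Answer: 57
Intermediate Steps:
l(Q, V) = -1 - V
O(H) = -1 + H (O(H) = H + (-1 - 1*0) = H + (-1 + 0) = H - 1 = -1 + H)
g(a) = 3 (g(a) = -1 + 4 = 3)
g(52) - r(-54, 32) = 3 - 1*(-54) = 3 + 54 = 57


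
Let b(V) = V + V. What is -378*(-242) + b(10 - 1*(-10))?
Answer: 91516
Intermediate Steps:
b(V) = 2*V
-378*(-242) + b(10 - 1*(-10)) = -378*(-242) + 2*(10 - 1*(-10)) = 91476 + 2*(10 + 10) = 91476 + 2*20 = 91476 + 40 = 91516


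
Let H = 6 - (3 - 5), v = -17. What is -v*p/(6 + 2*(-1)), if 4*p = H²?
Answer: 68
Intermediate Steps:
H = 8 (H = 6 - 1*(-2) = 6 + 2 = 8)
p = 16 (p = (¼)*8² = (¼)*64 = 16)
-v*p/(6 + 2*(-1)) = -(-17*16)/(6 + 2*(-1)) = -(-272)/(6 - 2) = -(-272)/4 = -1*(-68) = 68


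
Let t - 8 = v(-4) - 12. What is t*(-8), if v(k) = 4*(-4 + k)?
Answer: 288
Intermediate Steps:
v(k) = -16 + 4*k
t = -36 (t = 8 + ((-16 + 4*(-4)) - 12) = 8 + ((-16 - 16) - 12) = 8 + (-32 - 12) = 8 - 44 = -36)
t*(-8) = -36*(-8) = 288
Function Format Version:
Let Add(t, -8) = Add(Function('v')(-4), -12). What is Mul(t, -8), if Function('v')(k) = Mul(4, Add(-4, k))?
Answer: 288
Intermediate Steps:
Function('v')(k) = Add(-16, Mul(4, k))
t = -36 (t = Add(8, Add(Add(-16, Mul(4, -4)), -12)) = Add(8, Add(Add(-16, -16), -12)) = Add(8, Add(-32, -12)) = Add(8, -44) = -36)
Mul(t, -8) = Mul(-36, -8) = 288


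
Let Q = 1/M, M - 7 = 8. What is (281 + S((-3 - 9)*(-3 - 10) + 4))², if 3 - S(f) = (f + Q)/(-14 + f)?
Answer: 383853354481/4796100 ≈ 80035.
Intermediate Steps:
M = 15 (M = 7 + 8 = 15)
Q = 1/15 ≈ 0.066667
S(f) = 3 - (1/15 + f)/(-14 + f) (S(f) = 3 - (f + 1/15)/(-14 + f) = 3 - (1/15 + f)/(-14 + f))
(281 + S((-3 - 9)*(-3 - 10) + 4))² = (281 + (-631 + 30*((-3 - 9)*(-3 - 10) + 4))/(15*(-14 + ((-3 - 9)*(-3 - 10) + 4))))² = (281 + (-631 + 30*(-12*(-13) + 4))/(15*(-14 + (-12*(-13) + 4))))² = (281 + (-631 + 30*(156 + 4))/(15*(-14 + (156 + 4))))² = (281 + (-631 + 30*160)/(15*(-14 + 160)))² = (281 + (1/15)*(-631 + 4800)/146)² = (281 + (1/15)*(1/146)*4169)² = (281 + 4169/2190)² = (619559/2190)² = 383853354481/4796100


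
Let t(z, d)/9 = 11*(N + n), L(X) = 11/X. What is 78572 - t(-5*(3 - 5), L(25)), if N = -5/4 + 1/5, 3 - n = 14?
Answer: 1595299/20 ≈ 79765.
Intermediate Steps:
n = -11 (n = 3 - 1*14 = 3 - 14 = -11)
N = -21/20 (N = -5*1/4 + 1*(1/5) = -5/4 + 1/5 = -21/20 ≈ -1.0500)
t(z, d) = -23859/20 (t(z, d) = 9*(11*(-21/20 - 11)) = 9*(11*(-241/20)) = 9*(-2651/20) = -23859/20)
78572 - t(-5*(3 - 5), L(25)) = 78572 - 1*(-23859/20) = 78572 + 23859/20 = 1595299/20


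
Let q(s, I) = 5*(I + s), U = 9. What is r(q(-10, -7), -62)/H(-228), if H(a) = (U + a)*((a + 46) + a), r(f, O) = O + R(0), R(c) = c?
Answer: -31/44895 ≈ -0.00069050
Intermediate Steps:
q(s, I) = 5*I + 5*s
r(f, O) = O (r(f, O) = O + 0 = O)
H(a) = (9 + a)*(46 + 2*a) (H(a) = (9 + a)*((a + 46) + a) = (9 + a)*((46 + a) + a) = (9 + a)*(46 + 2*a))
r(q(-10, -7), -62)/H(-228) = -62/(414 + 2*(-228)² + 64*(-228)) = -62/(414 + 2*51984 - 14592) = -62/(414 + 103968 - 14592) = -62/89790 = -62*1/89790 = -31/44895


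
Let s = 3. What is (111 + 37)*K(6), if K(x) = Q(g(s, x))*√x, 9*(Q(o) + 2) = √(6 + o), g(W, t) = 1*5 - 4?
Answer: 148*√6*(-18 + √7)/9 ≈ -618.48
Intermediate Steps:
g(W, t) = 1 (g(W, t) = 5 - 4 = 1)
Q(o) = -2 + √(6 + o)/9
K(x) = √x*(-2 + √7/9) (K(x) = (-2 + √(6 + 1)/9)*√x = (-2 + √7/9)*√x = √x*(-2 + √7/9))
(111 + 37)*K(6) = (111 + 37)*(√6*(-18 + √7)/9) = 148*(√6*(-18 + √7)/9) = 148*√6*(-18 + √7)/9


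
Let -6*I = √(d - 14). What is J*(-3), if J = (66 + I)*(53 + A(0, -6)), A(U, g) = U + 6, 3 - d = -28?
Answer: -11682 + 59*√17/2 ≈ -11560.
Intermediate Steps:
d = 31 (d = 3 - 1*(-28) = 3 + 28 = 31)
I = -√17/6 (I = -√(31 - 14)/6 = -√17/6 ≈ -0.68718)
A(U, g) = 6 + U
J = 3894 - 59*√17/6 (J = (66 - √17/6)*(53 + (6 + 0)) = (66 - √17/6)*(53 + 6) = (66 - √17/6)*59 = 3894 - 59*√17/6 ≈ 3853.5)
J*(-3) = (3894 - 59*√17/6)*(-3) = -11682 + 59*√17/2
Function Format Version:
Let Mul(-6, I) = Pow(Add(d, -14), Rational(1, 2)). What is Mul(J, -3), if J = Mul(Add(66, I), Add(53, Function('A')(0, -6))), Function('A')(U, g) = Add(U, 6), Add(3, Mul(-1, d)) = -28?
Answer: Add(-11682, Mul(Rational(59, 2), Pow(17, Rational(1, 2)))) ≈ -11560.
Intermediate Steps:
d = 31 (d = Add(3, Mul(-1, -28)) = Add(3, 28) = 31)
I = Mul(Rational(-1, 6), Pow(17, Rational(1, 2))) (I = Mul(Rational(-1, 6), Pow(Add(31, -14), Rational(1, 2))) = Mul(Rational(-1, 6), Pow(17, Rational(1, 2))) ≈ -0.68718)
Function('A')(U, g) = Add(6, U)
J = Add(3894, Mul(Rational(-59, 6), Pow(17, Rational(1, 2)))) (J = Mul(Add(66, Mul(Rational(-1, 6), Pow(17, Rational(1, 2)))), Add(53, Add(6, 0))) = Mul(Add(66, Mul(Rational(-1, 6), Pow(17, Rational(1, 2)))), Add(53, 6)) = Mul(Add(66, Mul(Rational(-1, 6), Pow(17, Rational(1, 2)))), 59) = Add(3894, Mul(Rational(-59, 6), Pow(17, Rational(1, 2)))) ≈ 3853.5)
Mul(J, -3) = Mul(Add(3894, Mul(Rational(-59, 6), Pow(17, Rational(1, 2)))), -3) = Add(-11682, Mul(Rational(59, 2), Pow(17, Rational(1, 2))))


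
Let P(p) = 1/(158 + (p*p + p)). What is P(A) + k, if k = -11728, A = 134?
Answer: -214012543/18248 ≈ -11728.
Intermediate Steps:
P(p) = 1/(158 + p + p**2) (P(p) = 1/(158 + (p**2 + p)) = 1/(158 + (p + p**2)) = 1/(158 + p + p**2))
P(A) + k = 1/(158 + 134 + 134**2) - 11728 = 1/(158 + 134 + 17956) - 11728 = 1/18248 - 11728 = -214012543/18248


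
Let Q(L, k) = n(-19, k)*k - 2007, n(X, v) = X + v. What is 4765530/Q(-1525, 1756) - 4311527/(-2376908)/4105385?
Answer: 3100175894626178357/1982957821101601380 ≈ 1.5634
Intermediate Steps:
Q(L, k) = -2007 + k*(-19 + k) (Q(L, k) = (-19 + k)*k - 2007 = k*(-19 + k) - 2007 = -2007 + k*(-19 + k))
4765530/Q(-1525, 1756) - 4311527/(-2376908)/4105385 = 4765530/(-2007 + 1756*(-19 + 1756)) - 4311527/(-2376908)/4105385 = 4765530/(-2007 + 1756*1737) - 4311527*(-1/2376908)*(1/4105385) = 4765530/(-2007 + 3050172) + (4311527/2376908)*(1/4105385) = 4765530/3048165 + 4311527/9758122449580 = 4765530*(1/3048165) + 4311527/9758122449580 = 317702/203211 + 4311527/9758122449580 = 3100175894626178357/1982957821101601380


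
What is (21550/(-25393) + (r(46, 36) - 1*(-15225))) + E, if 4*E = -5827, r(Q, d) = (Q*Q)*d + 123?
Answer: 9148224517/101572 ≈ 90066.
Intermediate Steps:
r(Q, d) = 123 + d*Q² (r(Q, d) = Q²*d + 123 = d*Q² + 123 = 123 + d*Q²)
E = -5827/4 (E = (¼)*(-5827) = -5827/4 ≈ -1456.8)
(21550/(-25393) + (r(46, 36) - 1*(-15225))) + E = (21550/(-25393) + ((123 + 36*46²) - 1*(-15225))) - 5827/4 = (21550*(-1/25393) + ((123 + 36*2116) + 15225)) - 5827/4 = (-21550/25393 + ((123 + 76176) + 15225)) - 5827/4 = (-21550/25393 + (76299 + 15225)) - 5827/4 = (-21550/25393 + 91524) - 5827/4 = 2324047382/25393 - 5827/4 = 9148224517/101572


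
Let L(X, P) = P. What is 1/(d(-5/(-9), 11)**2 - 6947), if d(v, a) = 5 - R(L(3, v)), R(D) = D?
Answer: -81/561107 ≈ -0.00014436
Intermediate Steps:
d(v, a) = 5 - v
1/(d(-5/(-9), 11)**2 - 6947) = 1/((5 - (-5)/(-9))**2 - 6947) = 1/((5 - (-5)*(-1)/9)**2 - 6947) = 1/((5 - 1*5/9)**2 - 6947) = 1/((5 - 5/9)**2 - 6947) = 1/((40/9)**2 - 6947) = 1/(1600/81 - 6947) = 1/(-561107/81) = -81/561107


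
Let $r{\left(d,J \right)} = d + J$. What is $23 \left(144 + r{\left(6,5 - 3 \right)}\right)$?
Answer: $3496$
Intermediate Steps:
$r{\left(d,J \right)} = J + d$
$23 \left(144 + r{\left(6,5 - 3 \right)}\right) = 23 \left(144 + \left(\left(5 - 3\right) + 6\right)\right) = 23 \left(144 + \left(2 + 6\right)\right) = 23 \left(144 + 8\right) = 23 \cdot 152 = 3496$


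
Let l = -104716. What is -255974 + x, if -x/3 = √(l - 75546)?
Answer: -255974 - 3*I*√180262 ≈ -2.5597e+5 - 1273.7*I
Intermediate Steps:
x = -3*I*√180262 (x = -3*√(-104716 - 75546) = -3*I*√180262 ≈ -1273.7*I)
-255974 + x = -255974 - 3*I*√180262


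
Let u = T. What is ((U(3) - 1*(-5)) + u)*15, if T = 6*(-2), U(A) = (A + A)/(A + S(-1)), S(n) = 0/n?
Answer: -75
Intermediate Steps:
S(n) = 0
U(A) = 2 (U(A) = (A + A)/(A + 0) = (2*A)/A = 2)
T = -12
u = -12
((U(3) - 1*(-5)) + u)*15 = ((2 - 1*(-5)) - 12)*15 = ((2 + 5) - 12)*15 = (7 - 12)*15 = -5*15 = -75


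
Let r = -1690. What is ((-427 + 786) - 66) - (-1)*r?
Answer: -1397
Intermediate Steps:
((-427 + 786) - 66) - (-1)*r = ((-427 + 786) - 66) - (-1)*(-1690) = (359 - 66) - 1*1690 = 293 - 1690 = -1397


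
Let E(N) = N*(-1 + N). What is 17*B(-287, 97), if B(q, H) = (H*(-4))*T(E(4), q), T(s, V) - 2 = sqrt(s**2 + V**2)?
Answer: -13192 - 6596*sqrt(82513) ≈ -1.9079e+6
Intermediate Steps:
T(s, V) = 2 + sqrt(V**2 + s**2) (T(s, V) = 2 + sqrt(s**2 + V**2) = 2 + sqrt(V**2 + s**2))
B(q, H) = -4*H*(2 + sqrt(144 + q**2)) (B(q, H) = (H*(-4))*(2 + sqrt(q**2 + (4*(-1 + 4))**2)) = (-4*H)*(2 + sqrt(q**2 + (4*3)**2)) = (-4*H)*(2 + sqrt(q**2 + 12**2)) = (-4*H)*(2 + sqrt(q**2 + 144)) = (-4*H)*(2 + sqrt(144 + q**2)) = -4*H*(2 + sqrt(144 + q**2)))
17*B(-287, 97) = 17*(-4*97*(2 + sqrt(144 + (-287)**2))) = 17*(-4*97*(2 + sqrt(144 + 82369))) = 17*(-4*97*(2 + sqrt(82513))) = 17*(-776 - 388*sqrt(82513)) = -13192 - 6596*sqrt(82513)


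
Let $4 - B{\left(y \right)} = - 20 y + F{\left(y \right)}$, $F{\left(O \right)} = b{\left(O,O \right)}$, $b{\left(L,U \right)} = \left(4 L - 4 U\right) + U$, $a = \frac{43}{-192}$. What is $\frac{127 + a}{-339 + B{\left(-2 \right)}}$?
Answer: $- \frac{24341}{71616} \approx -0.33988$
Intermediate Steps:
$a = - \frac{43}{192}$ ($a = 43 \left(- \frac{1}{192}\right) = - \frac{43}{192} \approx -0.22396$)
$b{\left(L,U \right)} = - 3 U + 4 L$ ($b{\left(L,U \right)} = \left(- 4 U + 4 L\right) + U = - 3 U + 4 L$)
$F{\left(O \right)} = O$ ($F{\left(O \right)} = - 3 O + 4 O = O$)
$B{\left(y \right)} = 4 + 19 y$ ($B{\left(y \right)} = 4 - \left(- 20 y + y\right) = 4 - - 19 y = 4 + 19 y$)
$\frac{127 + a}{-339 + B{\left(-2 \right)}} = \frac{127 - \frac{43}{192}}{-339 + \left(4 + 19 \left(-2\right)\right)} = \frac{24341}{192 \left(-339 + \left(4 - 38\right)\right)} = \frac{24341}{192 \left(-339 - 34\right)} = \frac{24341}{192 \left(-373\right)} = \frac{24341}{192} \left(- \frac{1}{373}\right) = - \frac{24341}{71616}$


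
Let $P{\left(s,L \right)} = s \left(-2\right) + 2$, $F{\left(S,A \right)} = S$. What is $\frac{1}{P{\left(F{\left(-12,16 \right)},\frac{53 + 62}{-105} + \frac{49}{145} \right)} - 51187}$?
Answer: $- \frac{1}{51161} \approx -1.9546 \cdot 10^{-5}$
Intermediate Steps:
$P{\left(s,L \right)} = 2 - 2 s$ ($P{\left(s,L \right)} = - 2 s + 2 = 2 - 2 s$)
$\frac{1}{P{\left(F{\left(-12,16 \right)},\frac{53 + 62}{-105} + \frac{49}{145} \right)} - 51187} = \frac{1}{\left(2 - -24\right) - 51187} = \frac{1}{\left(2 + 24\right) - 51187} = \frac{1}{26 - 51187} = \frac{1}{-51161} = - \frac{1}{51161}$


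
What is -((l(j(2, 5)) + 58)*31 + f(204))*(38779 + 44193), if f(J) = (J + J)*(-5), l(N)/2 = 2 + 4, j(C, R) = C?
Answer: -10786360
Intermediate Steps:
l(N) = 12 (l(N) = 2*(2 + 4) = 2*6 = 12)
f(J) = -10*J (f(J) = (2*J)*(-5) = -10*J)
-((l(j(2, 5)) + 58)*31 + f(204))*(38779 + 44193) = -((12 + 58)*31 - 10*204)*(38779 + 44193) = -(70*31 - 2040)*82972 = -(2170 - 2040)*82972 = -130*82972 = -1*10786360 = -10786360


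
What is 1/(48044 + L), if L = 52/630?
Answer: 315/15133886 ≈ 2.0814e-5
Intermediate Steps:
L = 26/315 (L = (1/630)*52 = 26/315 ≈ 0.082540)
1/(48044 + L) = 1/(48044 + 26/315) = 1/(15133886/315) = 315/15133886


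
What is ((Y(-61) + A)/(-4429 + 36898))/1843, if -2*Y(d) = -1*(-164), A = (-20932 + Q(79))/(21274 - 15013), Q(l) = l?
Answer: -178085/124886845929 ≈ -1.4260e-6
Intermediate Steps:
A = -6951/2087 (A = (-20932 + 79)/(21274 - 15013) = -20853/6261 = -20853*1/6261 = -6951/2087 ≈ -3.3306)
Y(d) = -82 (Y(d) = -(-1)*(-164)/2 = -½*164 = -82)
((Y(-61) + A)/(-4429 + 36898))/1843 = ((-82 - 6951/2087)/(-4429 + 36898))/1843 = -178085/2087/32469*(1/1843) = -178085/2087*1/32469*(1/1843) = -178085/67762803*1/1843 = -178085/124886845929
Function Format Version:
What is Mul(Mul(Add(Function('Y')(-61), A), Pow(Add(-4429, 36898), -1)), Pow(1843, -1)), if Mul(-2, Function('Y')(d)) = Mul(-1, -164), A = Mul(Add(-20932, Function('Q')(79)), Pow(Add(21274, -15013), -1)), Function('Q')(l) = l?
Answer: Rational(-178085, 124886845929) ≈ -1.4260e-6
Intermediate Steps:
A = Rational(-6951, 2087) (A = Mul(Add(-20932, 79), Pow(Add(21274, -15013), -1)) = Mul(-20853, Pow(6261, -1)) = Mul(-20853, Rational(1, 6261)) = Rational(-6951, 2087) ≈ -3.3306)
Function('Y')(d) = -82 (Function('Y')(d) = Mul(Rational(-1, 2), Mul(-1, -164)) = Mul(Rational(-1, 2), 164) = -82)
Mul(Mul(Add(Function('Y')(-61), A), Pow(Add(-4429, 36898), -1)), Pow(1843, -1)) = Mul(Mul(Add(-82, Rational(-6951, 2087)), Pow(Add(-4429, 36898), -1)), Pow(1843, -1)) = Mul(Mul(Rational(-178085, 2087), Pow(32469, -1)), Rational(1, 1843)) = Mul(Mul(Rational(-178085, 2087), Rational(1, 32469)), Rational(1, 1843)) = Mul(Rational(-178085, 67762803), Rational(1, 1843)) = Rational(-178085, 124886845929)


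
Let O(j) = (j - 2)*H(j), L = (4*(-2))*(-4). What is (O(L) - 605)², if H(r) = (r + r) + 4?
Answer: 2059225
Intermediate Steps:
L = 32 (L = -8*(-4) = 32)
H(r) = 4 + 2*r (H(r) = 2*r + 4 = 4 + 2*r)
O(j) = (-2 + j)*(4 + 2*j) (O(j) = (j - 2)*(4 + 2*j) = (-2 + j)*(4 + 2*j))
(O(L) - 605)² = ((-8 + 2*32²) - 605)² = ((-8 + 2*1024) - 605)² = ((-8 + 2048) - 605)² = (2040 - 605)² = 1435² = 2059225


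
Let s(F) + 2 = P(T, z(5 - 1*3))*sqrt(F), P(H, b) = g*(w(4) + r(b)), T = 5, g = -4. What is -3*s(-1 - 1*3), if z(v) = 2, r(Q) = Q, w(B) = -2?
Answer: 6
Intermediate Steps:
P(H, b) = 8 - 4*b (P(H, b) = -4*(-2 + b) = 8 - 4*b)
s(F) = -2 (s(F) = -2 + (8 - 4*2)*sqrt(F) = -2 + (8 - 8)*sqrt(F) = -2 + 0*sqrt(F) = -2 + 0 = -2)
-3*s(-1 - 1*3) = -3*(-2) = 6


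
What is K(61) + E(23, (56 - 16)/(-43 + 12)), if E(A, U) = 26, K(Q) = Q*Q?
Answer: 3747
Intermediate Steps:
K(Q) = Q²
K(61) + E(23, (56 - 16)/(-43 + 12)) = 61² + 26 = 3721 + 26 = 3747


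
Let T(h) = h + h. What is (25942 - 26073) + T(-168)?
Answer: -467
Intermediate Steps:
T(h) = 2*h
(25942 - 26073) + T(-168) = (25942 - 26073) + 2*(-168) = -131 - 336 = -467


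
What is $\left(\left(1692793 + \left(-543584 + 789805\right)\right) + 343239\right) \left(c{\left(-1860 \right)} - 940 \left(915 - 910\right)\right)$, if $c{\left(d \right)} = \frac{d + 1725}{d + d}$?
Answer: $- \frac{2660173556523}{248} \approx -1.0727 \cdot 10^{10}$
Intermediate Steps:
$c{\left(d \right)} = \frac{1725 + d}{2 d}$
$\left(\left(1692793 + \left(-543584 + 789805\right)\right) + 343239\right) \left(c{\left(-1860 \right)} - 940 \left(915 - 910\right)\right) = \left(\left(1692793 + \left(-543584 + 789805\right)\right) + 343239\right) \left(\frac{1725 - 1860}{2 \left(-1860\right)} - 940 \left(915 - 910\right)\right) = \left(\left(1692793 + 246221\right) + 343239\right) \left(\frac{1}{2} \left(- \frac{1}{1860}\right) \left(-135\right) - 4700\right) = \left(1939014 + 343239\right) \left(\frac{9}{248} - 4700\right) = 2282253 \left(- \frac{1165591}{248}\right) = - \frac{2660173556523}{248}$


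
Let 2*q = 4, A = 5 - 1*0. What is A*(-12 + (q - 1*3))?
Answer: -65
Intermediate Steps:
A = 5 (A = 5 + 0 = 5)
q = 2 (q = (½)*4 = 2)
A*(-12 + (q - 1*3)) = 5*(-12 + (2 - 1*3)) = 5*(-12 + (2 - 3)) = 5*(-12 - 1) = 5*(-13) = -65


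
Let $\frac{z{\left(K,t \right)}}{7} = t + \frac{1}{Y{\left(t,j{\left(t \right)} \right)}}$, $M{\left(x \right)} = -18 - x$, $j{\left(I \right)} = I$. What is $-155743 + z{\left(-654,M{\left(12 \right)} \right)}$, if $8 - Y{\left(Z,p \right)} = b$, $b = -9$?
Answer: $- \frac{2651194}{17} \approx -1.5595 \cdot 10^{5}$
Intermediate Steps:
$Y{\left(Z,p \right)} = 17$ ($Y{\left(Z,p \right)} = 8 - -9 = 8 + 9 = 17$)
$z{\left(K,t \right)} = \frac{7}{17} + 7 t$ ($z{\left(K,t \right)} = 7 \left(t + \frac{1}{17}\right) = 7 \left(\frac{1}{17} + t\right) = \frac{7}{17} + 7 t$)
$-155743 + z{\left(-654,M{\left(12 \right)} \right)} = -155743 + \left(\frac{7}{17} + 7 \left(-18 - 12\right)\right) = -155743 + \left(\frac{7}{17} + 7 \left(-30\right)\right) = -155743 + \left(\frac{7}{17} - 210\right) = -155743 - \frac{3563}{17} = - \frac{2651194}{17}$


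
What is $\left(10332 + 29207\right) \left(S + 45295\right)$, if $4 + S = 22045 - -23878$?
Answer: $3606510346$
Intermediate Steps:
$S = 45919$ ($S = -4 + \left(22045 - -23878\right) = -4 + \left(22045 + 23878\right) = -4 + 45923 = 45919$)
$\left(10332 + 29207\right) \left(S + 45295\right) = \left(10332 + 29207\right) \left(45919 + 45295\right) = 39539 \cdot 91214 = 3606510346$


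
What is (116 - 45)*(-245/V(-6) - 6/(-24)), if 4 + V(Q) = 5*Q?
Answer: 35997/68 ≈ 529.37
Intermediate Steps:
V(Q) = -4 + 5*Q
(116 - 45)*(-245/V(-6) - 6/(-24)) = (116 - 45)*(-245/(-4 + 5*(-6)) - 6/(-24)) = 71*(-245/(-4 - 30) - 6*(-1/24)) = 71*(-245/(-34) + ¼) = 71*(-245*(-1/34) + ¼) = 71*(245/34 + ¼) = 71*(507/68) = 35997/68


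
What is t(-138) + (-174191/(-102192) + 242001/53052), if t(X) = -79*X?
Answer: 4928254629391/451790832 ≈ 10908.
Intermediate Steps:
t(-138) + (-174191/(-102192) + 242001/53052) = -79*(-138) + (-174191/(-102192) + 242001/53052) = 10902 + (-174191*(-1/102192) + 242001*(1/53052)) = 10902 + (174191/102192 + 80667/17684) = 10902 + 2830978927/451790832 = 4928254629391/451790832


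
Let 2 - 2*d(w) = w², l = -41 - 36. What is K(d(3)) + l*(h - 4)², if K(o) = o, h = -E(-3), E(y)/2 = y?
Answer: -623/2 ≈ -311.50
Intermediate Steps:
E(y) = 2*y
h = 6 (h = -2*(-3) = -1*(-6) = 6)
l = -77
d(w) = 1 - w²/2
K(d(3)) + l*(h - 4)² = (1 - ½*3²) - 77*(6 - 4)² = (1 - ½*9) - 77*2² = (1 - 9/2) - 77*4 = -7/2 - 308 = -623/2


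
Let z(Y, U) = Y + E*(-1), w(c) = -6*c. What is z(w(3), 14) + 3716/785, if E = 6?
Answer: -15124/785 ≈ -19.266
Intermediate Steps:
z(Y, U) = -6 + Y (z(Y, U) = Y + 6*(-1) = Y - 6 = -6 + Y)
z(w(3), 14) + 3716/785 = (-6 - 6*3) + 3716/785 = (-6 - 18) + 3716*(1/785) = -24 + 3716/785 = -15124/785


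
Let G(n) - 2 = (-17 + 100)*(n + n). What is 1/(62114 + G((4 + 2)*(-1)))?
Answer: 1/61120 ≈ 1.6361e-5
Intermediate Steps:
G(n) = 2 + 166*n (G(n) = 2 + (-17 + 100)*(n + n) = 2 + 83*(2*n) = 2 + 166*n)
1/(62114 + G((4 + 2)*(-1))) = 1/(62114 + (2 + 166*((4 + 2)*(-1)))) = 1/(62114 + (2 + 166*(6*(-1)))) = 1/(62114 + (2 + 166*(-6))) = 1/(62114 + (2 - 996)) = 1/(62114 - 994) = 1/61120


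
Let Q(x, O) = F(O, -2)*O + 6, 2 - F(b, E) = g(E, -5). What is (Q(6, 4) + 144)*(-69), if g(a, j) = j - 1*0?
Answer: -12282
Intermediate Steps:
g(a, j) = j (g(a, j) = j + 0 = j)
F(b, E) = 7 (F(b, E) = 2 - 1*(-5) = 2 + 5 = 7)
Q(x, O) = 6 + 7*O (Q(x, O) = 7*O + 6 = 6 + 7*O)
(Q(6, 4) + 144)*(-69) = ((6 + 7*4) + 144)*(-69) = ((6 + 28) + 144)*(-69) = (34 + 144)*(-69) = 178*(-69) = -12282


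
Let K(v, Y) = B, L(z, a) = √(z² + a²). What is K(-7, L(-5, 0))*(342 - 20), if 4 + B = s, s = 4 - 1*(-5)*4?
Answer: 6440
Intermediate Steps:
L(z, a) = √(a² + z²)
s = 24 (s = 4 + 5*4 = 4 + 20 = 24)
B = 20 (B = -4 + 24 = 20)
K(v, Y) = 20
K(-7, L(-5, 0))*(342 - 20) = 20*(342 - 20) = 20*322 = 6440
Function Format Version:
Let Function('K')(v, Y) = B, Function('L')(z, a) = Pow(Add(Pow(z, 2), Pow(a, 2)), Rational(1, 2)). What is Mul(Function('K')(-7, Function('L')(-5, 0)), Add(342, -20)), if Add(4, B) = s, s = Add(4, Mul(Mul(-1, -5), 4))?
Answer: 6440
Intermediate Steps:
Function('L')(z, a) = Pow(Add(Pow(a, 2), Pow(z, 2)), Rational(1, 2))
s = 24 (s = Add(4, Mul(5, 4)) = Add(4, 20) = 24)
B = 20 (B = Add(-4, 24) = 20)
Function('K')(v, Y) = 20
Mul(Function('K')(-7, Function('L')(-5, 0)), Add(342, -20)) = Mul(20, Add(342, -20)) = Mul(20, 322) = 6440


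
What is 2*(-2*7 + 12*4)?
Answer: 68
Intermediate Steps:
2*(-2*7 + 12*4) = 2*(-14 + 48) = 2*34 = 68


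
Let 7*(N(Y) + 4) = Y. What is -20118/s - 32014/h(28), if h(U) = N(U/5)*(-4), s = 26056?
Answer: -260754467/104224 ≈ -2501.9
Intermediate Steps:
N(Y) = -4 + Y/7
h(U) = 16 - 4*U/35 (h(U) = (-4 + (U/5)/7)*(-4) = (-4 + U/35)*(-4) = 16 - 4*U/35)
-20118/s - 32014/h(28) = -20118/26056 - 32014/(16 - 4/35*28) = -20118*1/26056 - 32014/(16 - 16/5) = -10059/13028 - 32014/64/5 = -10059/13028 - 32014*5/64 = -10059/13028 - 80035/32 = -260754467/104224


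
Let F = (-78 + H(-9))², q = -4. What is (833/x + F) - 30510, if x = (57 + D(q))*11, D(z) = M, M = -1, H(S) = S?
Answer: -2018689/88 ≈ -22940.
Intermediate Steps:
D(z) = -1
x = 616 (x = (57 - 1)*11 = 56*11 = 616)
F = 7569 (F = (-78 - 9)² = (-87)² = 7569)
(833/x + F) - 30510 = (833/616 + 7569) - 30510 = (833*(1/616) + 7569) - 30510 = (119/88 + 7569) - 30510 = 666191/88 - 30510 = -2018689/88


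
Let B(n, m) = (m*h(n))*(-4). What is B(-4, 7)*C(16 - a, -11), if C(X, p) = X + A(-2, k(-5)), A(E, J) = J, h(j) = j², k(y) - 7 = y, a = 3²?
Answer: -4032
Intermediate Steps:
a = 9
k(y) = 7 + y
B(n, m) = -4*m*n² (B(n, m) = (m*n²)*(-4) = -4*m*n²)
C(X, p) = 2 + X (C(X, p) = X + (7 - 5) = X + 2 = 2 + X)
B(-4, 7)*C(16 - a, -11) = (-4*7*(-4)²)*(2 + (16 - 1*9)) = (-4*7*16)*(2 + (16 - 9)) = -448*(2 + 7) = -448*9 = -4032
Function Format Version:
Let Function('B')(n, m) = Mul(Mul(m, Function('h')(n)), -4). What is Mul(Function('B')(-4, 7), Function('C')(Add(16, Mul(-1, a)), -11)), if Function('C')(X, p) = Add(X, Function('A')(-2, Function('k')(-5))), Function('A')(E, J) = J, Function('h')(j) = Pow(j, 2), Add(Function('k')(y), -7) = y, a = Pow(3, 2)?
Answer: -4032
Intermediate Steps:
a = 9
Function('k')(y) = Add(7, y)
Function('B')(n, m) = Mul(-4, m, Pow(n, 2)) (Function('B')(n, m) = Mul(Mul(m, Pow(n, 2)), -4) = Mul(-4, m, Pow(n, 2)))
Function('C')(X, p) = Add(2, X) (Function('C')(X, p) = Add(X, Add(7, -5)) = Add(X, 2) = Add(2, X))
Mul(Function('B')(-4, 7), Function('C')(Add(16, Mul(-1, a)), -11)) = Mul(Mul(-4, 7, Pow(-4, 2)), Add(2, Add(16, Mul(-1, 9)))) = Mul(Mul(-4, 7, 16), Add(2, Add(16, -9))) = Mul(-448, Add(2, 7)) = Mul(-448, 9) = -4032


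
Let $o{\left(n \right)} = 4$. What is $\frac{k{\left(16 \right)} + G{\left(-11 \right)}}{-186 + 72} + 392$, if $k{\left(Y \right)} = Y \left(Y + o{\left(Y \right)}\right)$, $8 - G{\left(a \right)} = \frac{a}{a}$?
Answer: $\frac{14787}{38} \approx 389.13$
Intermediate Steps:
$G{\left(a \right)} = 7$ ($G{\left(a \right)} = 8 - \frac{a}{a} = 8 - 1 = 7$)
$k{\left(Y \right)} = Y \left(4 + Y\right)$ ($k{\left(Y \right)} = Y \left(Y + 4\right) = Y \left(4 + Y\right)$)
$\frac{k{\left(16 \right)} + G{\left(-11 \right)}}{-186 + 72} + 392 = \frac{16 \left(4 + 16\right) + 7}{-186 + 72} + 392 = \frac{16 \cdot 20 + 7}{-114} + 392 = \left(320 + 7\right) \left(- \frac{1}{114}\right) + 392 = 327 \left(- \frac{1}{114}\right) + 392 = - \frac{109}{38} + 392 = \frac{14787}{38}$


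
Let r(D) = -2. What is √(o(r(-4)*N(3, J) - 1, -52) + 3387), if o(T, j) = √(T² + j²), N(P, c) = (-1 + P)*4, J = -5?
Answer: √(3387 + √2993) ≈ 58.666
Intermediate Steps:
N(P, c) = -4 + 4*P
√(o(r(-4)*N(3, J) - 1, -52) + 3387) = √(√((-2*(-4 + 4*3) - 1)² + (-52)²) + 3387) = √(√((-2*(-4 + 12) - 1)² + 2704) + 3387) = √(√((-2*8 - 1)² + 2704) + 3387) = √(√((-16 - 1)² + 2704) + 3387) = √(√((-17)² + 2704) + 3387) = √(√(289 + 2704) + 3387) = √(√2993 + 3387) = √(3387 + √2993)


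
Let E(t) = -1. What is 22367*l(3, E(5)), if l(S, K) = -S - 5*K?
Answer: 44734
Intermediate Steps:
22367*l(3, E(5)) = 22367*(-1*3 - 5*(-1)) = 22367*(-3 + 5) = 22367*2 = 44734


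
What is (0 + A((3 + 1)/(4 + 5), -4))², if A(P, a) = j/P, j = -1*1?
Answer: 81/16 ≈ 5.0625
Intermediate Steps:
j = -1
A(P, a) = -1/P
(0 + A((3 + 1)/(4 + 5), -4))² = (0 - 1/((3 + 1)/(4 + 5)))² = (0 - 1/(4/9))² = (0 - 1/(4*(⅑)))² = (0 - 1/4/9)² = (0 - 1*9/4)² = (0 - 9/4)² = (-9/4)² = 81/16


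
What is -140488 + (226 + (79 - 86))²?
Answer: -92527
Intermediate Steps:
-140488 + (226 + (79 - 86))² = -140488 + (226 - 7)² = -140488 + 219² = -140488 + 47961 = -92527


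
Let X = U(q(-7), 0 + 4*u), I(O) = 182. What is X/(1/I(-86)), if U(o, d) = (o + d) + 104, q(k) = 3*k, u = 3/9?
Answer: 46046/3 ≈ 15349.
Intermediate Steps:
u = ⅓ (u = 3*(⅑) = ⅓ ≈ 0.33333)
U(o, d) = 104 + d + o (U(o, d) = (d + o) + 104 = 104 + d + o)
X = 253/3 (X = 104 + (0 + 4*(⅓)) + 3*(-7) = 104 + (0 + 4/3) - 21 = 104 + 4/3 - 21 = 253/3 ≈ 84.333)
X/(1/I(-86)) = 253/(3*(1/182)) = (253/3)*182 = 46046/3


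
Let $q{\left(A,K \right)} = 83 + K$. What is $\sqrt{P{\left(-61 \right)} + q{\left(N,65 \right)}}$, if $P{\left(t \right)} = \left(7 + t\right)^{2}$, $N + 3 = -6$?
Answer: $2 \sqrt{766} \approx 55.353$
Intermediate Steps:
$N = -9$ ($N = -3 - 6 = -9$)
$\sqrt{P{\left(-61 \right)} + q{\left(N,65 \right)}} = \sqrt{\left(7 - 61\right)^{2} + \left(83 + 65\right)} = \sqrt{\left(-54\right)^{2} + 148} = \sqrt{2916 + 148} = \sqrt{3064} = 2 \sqrt{766}$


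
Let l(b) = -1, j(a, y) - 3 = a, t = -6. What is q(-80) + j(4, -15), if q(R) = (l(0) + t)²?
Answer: 56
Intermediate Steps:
j(a, y) = 3 + a
q(R) = 49 (q(R) = (-1 - 6)² = (-7)² = 49)
q(-80) + j(4, -15) = 49 + (3 + 4) = 49 + 7 = 56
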